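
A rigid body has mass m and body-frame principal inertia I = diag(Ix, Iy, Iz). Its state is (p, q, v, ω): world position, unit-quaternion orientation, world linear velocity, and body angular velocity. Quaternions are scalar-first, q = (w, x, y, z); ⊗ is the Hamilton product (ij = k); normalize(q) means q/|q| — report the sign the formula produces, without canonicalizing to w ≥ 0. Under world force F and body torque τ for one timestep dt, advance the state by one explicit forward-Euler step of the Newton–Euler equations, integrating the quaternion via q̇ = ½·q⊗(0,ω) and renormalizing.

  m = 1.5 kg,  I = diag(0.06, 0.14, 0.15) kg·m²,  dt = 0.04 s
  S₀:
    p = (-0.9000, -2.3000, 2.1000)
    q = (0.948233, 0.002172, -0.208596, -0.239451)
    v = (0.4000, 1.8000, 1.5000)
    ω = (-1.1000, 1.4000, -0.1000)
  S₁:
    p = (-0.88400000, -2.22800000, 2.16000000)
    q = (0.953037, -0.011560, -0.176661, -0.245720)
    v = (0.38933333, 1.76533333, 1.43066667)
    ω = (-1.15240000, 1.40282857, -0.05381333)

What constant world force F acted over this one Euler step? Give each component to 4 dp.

v₁ − v₀ = (-0.01066667, -0.03466667, -0.06933333)
applied force F = (-0.4000, -1.3000, -2.6000)

F = (-0.4000, -1.3000, -2.6000)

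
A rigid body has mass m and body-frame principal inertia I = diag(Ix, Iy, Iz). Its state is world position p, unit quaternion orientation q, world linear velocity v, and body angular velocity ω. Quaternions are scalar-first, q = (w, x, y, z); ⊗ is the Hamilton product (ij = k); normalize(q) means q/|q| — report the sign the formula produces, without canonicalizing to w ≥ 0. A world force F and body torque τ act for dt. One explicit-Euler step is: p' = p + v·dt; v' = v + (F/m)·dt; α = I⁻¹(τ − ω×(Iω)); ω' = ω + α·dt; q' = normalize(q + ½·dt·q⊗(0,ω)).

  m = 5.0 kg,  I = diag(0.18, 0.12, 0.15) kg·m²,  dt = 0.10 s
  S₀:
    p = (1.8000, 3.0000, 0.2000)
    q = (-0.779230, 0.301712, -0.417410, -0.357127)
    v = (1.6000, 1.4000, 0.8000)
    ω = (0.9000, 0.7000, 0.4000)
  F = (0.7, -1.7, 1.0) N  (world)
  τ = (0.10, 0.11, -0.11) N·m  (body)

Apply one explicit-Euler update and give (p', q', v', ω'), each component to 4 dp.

p' = (1.9600, 3.1400, 0.2800)
q' = (-0.7697, 0.2703, -0.4659, -0.3427)
v' = (1.6140, 1.3660, 0.8200)
ω' = (0.9509, 0.7827, 0.3519)

a = F/m = (0.1400, -0.3400, 0.2000)
new position p' = (1.9600, 3.1400, 0.2800)
new velocity v' = (1.6140, 1.3660, 0.8200)
α = I⁻¹(τ − ω×Iω) = (0.5089, 0.8267, -0.4813)
new body rate ω' = (0.9509, 0.7827, 0.3519)
Hamilton product q⊗(0,ω) = (0.1634970, -0.6182821, -0.9875601, 0.2751754)
q' = normalize(q + ½dt·q⊗(0,ω)) = (-0.7697, 0.2703, -0.4659, -0.3427)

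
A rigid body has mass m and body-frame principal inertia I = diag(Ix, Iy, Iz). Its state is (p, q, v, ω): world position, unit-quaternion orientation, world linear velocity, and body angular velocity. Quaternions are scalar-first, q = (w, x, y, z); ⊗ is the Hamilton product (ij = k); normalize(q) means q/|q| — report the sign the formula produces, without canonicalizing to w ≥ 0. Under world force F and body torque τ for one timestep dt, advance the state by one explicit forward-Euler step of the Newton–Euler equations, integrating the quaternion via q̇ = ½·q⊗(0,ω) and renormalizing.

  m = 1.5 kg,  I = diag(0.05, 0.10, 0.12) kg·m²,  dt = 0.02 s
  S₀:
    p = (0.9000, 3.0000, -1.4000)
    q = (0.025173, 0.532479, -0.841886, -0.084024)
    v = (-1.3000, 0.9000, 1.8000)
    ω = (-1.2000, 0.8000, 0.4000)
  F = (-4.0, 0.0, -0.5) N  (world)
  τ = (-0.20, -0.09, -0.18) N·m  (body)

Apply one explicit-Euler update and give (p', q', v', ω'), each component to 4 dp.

p' = (0.8740, 3.0180, -1.3640)
q' = (0.0386, 0.5294, -0.8427, -0.0898)
v' = (-1.3533, 0.9000, 1.7933)
ω' = (-1.2826, 0.7753, 0.3780)

angular accel α = (-4.1280, -1.2360, -1.1000)
ω' = ω + α·dt = (-1.2826, 0.7753, 0.3780)
2q̇ = q⊗(0,ω) = (1.3460932, -0.2997428, -0.0920244, -0.5742108)
q' = normalize(q + ½dt·q⊗(0,ω)) = (0.0386, 0.5294, -0.8427, -0.0898)
a = F/m = (-2.6667, 0.0000, -0.3333)
p' = p + v·dt = (0.8740, 3.0180, -1.3640)
v + (F/m)dt = (-1.3533, 0.9000, 1.7933)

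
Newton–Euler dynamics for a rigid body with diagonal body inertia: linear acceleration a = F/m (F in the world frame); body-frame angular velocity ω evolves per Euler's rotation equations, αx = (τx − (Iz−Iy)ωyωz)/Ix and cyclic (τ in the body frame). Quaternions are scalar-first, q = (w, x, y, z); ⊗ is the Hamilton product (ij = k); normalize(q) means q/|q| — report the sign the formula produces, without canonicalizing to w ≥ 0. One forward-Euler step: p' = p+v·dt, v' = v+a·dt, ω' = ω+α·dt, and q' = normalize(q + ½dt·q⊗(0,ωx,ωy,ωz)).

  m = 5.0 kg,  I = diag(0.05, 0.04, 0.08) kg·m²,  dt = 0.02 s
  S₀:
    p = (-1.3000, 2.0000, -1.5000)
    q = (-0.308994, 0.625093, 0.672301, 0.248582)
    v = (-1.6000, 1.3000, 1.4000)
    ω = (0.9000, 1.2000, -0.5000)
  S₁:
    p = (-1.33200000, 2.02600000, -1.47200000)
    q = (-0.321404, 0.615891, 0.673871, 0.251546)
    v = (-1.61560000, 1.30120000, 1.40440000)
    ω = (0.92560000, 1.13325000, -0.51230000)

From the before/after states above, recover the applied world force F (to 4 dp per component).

velocity change Δv = (-0.01560000, 0.00120000, 0.00440000)
F = m·Δv/dt = (-3.9000, 0.3000, 1.1000)

F = (-3.9000, 0.3000, 1.1000)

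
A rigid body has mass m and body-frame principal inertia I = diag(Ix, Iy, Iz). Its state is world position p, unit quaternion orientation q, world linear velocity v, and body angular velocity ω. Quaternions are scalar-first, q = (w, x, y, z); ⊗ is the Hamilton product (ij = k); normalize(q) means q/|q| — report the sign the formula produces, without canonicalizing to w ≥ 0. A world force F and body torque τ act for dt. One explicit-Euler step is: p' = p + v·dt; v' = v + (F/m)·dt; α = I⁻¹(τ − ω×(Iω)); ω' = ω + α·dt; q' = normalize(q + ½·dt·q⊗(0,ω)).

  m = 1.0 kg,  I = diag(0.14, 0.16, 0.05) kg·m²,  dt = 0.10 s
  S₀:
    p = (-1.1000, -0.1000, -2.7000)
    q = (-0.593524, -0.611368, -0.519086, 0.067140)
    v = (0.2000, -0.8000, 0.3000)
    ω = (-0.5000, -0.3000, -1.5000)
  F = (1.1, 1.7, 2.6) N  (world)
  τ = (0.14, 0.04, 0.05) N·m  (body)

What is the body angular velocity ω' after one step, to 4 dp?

precession coupling ω×(Iω) = (-0.0495, 0.0675, 0.0030)
(τ − ω×Iω)/I = (1.3536, -0.1719, 0.9400)
new body rate ω' = (-0.3646, -0.3172, -1.4060)

ω' = (-0.3646, -0.3172, -1.4060)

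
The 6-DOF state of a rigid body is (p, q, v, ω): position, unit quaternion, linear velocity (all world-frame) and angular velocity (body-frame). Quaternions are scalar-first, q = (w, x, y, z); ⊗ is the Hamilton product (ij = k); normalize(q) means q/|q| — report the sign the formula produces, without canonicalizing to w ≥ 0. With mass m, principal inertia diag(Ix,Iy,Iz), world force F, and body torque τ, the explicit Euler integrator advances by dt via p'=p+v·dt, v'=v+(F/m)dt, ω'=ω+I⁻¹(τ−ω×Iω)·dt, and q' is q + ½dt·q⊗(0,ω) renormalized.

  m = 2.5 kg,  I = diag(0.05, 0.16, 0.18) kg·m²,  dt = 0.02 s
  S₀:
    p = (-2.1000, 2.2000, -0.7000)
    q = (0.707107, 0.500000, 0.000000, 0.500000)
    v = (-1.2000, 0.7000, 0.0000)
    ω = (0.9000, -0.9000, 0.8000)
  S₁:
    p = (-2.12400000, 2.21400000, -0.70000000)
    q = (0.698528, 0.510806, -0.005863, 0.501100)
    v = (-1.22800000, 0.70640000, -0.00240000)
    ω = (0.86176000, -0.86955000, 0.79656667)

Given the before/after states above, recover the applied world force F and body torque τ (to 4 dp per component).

velocity change Δv = (-0.02800000, 0.00640000, -0.00240000)
applied force F = (-3.5000, 0.8000, -0.3000)
Δω = ω₁−ω₀ = (-0.03824000, 0.03045000, -0.00343333)
precession coupling = (-0.0144, -0.0936, -0.0891)
τ = I·(Δω/dt) + ω₀×(Iω₀) = (-0.1100, 0.1500, -0.1200)

F = (-3.5000, 0.8000, -0.3000)
τ = (-0.1100, 0.1500, -0.1200)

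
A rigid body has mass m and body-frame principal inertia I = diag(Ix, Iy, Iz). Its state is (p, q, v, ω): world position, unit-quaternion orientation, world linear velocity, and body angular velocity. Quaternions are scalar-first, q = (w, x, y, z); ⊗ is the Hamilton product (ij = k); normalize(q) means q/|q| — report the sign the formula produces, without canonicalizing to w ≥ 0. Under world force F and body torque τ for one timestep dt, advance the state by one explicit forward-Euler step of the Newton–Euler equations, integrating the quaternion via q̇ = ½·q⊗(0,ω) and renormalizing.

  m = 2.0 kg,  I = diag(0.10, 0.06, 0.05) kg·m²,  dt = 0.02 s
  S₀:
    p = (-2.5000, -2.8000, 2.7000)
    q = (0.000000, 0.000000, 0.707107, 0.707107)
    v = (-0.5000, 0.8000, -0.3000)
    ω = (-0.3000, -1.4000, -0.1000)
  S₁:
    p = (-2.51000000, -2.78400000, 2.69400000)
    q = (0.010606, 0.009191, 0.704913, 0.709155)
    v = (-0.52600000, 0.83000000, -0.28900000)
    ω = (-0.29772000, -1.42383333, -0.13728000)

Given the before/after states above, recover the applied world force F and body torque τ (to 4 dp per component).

rate change Δω = (0.00228000, -0.02383333, -0.03728000)
applied torque τ = (0.0100, -0.0700, -0.1100)
v₁ − v₀ = (-0.02600000, 0.03000000, 0.01100000)
F = m·Δv/dt = (-2.6000, 3.0000, 1.1000)

F = (-2.6000, 3.0000, 1.1000)
τ = (0.0100, -0.0700, -0.1100)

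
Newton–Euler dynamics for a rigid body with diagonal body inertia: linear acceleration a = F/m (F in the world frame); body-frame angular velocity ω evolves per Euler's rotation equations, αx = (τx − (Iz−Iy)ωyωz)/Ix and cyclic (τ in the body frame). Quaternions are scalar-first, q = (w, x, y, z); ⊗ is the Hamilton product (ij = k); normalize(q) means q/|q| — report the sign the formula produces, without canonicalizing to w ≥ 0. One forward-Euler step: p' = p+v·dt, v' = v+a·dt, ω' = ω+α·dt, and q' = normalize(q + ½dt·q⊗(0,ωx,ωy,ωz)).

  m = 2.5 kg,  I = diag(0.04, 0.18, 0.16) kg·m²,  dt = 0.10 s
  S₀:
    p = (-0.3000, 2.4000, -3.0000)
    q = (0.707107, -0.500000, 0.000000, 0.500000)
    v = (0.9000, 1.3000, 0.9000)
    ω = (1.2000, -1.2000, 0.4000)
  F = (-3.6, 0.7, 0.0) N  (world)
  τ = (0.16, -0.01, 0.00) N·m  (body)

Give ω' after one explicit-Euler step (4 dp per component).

ω' = (1.5760, -1.1736, 0.5260)

gyro term ω×Iω = (0.0096, -0.0576, -0.2016)
angular accel α = (3.7600, 0.2644, 1.2600)
new body rate ω' = (1.5760, -1.1736, 0.5260)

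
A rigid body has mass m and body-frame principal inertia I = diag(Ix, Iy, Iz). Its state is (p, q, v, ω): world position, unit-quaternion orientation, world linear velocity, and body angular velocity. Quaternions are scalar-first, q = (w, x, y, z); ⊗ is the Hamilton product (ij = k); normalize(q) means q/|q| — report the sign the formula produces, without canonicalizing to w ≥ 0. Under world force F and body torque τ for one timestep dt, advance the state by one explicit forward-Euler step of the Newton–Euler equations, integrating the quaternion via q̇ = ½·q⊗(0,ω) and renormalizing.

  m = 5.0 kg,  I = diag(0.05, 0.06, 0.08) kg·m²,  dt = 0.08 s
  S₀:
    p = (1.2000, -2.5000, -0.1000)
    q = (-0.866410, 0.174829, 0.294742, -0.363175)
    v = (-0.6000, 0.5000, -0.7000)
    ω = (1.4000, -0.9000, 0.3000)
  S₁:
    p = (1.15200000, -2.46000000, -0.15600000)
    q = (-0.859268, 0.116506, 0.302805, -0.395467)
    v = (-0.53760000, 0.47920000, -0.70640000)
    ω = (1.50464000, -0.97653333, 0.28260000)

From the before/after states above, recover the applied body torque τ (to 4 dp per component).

ω₁ − ω₀ = (0.10464000, -0.07653333, -0.01740000)
I·α + gyro = (0.0600, -0.0700, -0.0300)

τ = (0.0600, -0.0700, -0.0300)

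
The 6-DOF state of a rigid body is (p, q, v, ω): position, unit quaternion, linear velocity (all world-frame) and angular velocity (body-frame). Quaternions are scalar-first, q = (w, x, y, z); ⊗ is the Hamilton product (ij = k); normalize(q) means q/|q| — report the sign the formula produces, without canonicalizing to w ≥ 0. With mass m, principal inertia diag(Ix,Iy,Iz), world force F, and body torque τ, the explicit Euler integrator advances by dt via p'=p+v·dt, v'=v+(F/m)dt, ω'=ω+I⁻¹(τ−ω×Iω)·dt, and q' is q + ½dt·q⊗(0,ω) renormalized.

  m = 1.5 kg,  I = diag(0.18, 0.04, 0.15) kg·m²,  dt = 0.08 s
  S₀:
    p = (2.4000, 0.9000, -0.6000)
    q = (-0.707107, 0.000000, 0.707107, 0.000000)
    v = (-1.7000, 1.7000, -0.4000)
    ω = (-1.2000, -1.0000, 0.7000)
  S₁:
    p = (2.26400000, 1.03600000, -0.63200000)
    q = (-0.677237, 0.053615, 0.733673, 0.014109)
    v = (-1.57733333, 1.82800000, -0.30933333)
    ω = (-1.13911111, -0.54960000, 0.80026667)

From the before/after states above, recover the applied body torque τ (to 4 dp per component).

τ = (0.0600, 0.2000, 0.0200)

Δω = ω₁−ω₀ = (0.06088889, 0.45040000, 0.10026667)
gyro term ω₀×Iω₀ = (-0.0770, -0.0252, -0.1680)
applied torque τ = (0.0600, 0.2000, 0.0200)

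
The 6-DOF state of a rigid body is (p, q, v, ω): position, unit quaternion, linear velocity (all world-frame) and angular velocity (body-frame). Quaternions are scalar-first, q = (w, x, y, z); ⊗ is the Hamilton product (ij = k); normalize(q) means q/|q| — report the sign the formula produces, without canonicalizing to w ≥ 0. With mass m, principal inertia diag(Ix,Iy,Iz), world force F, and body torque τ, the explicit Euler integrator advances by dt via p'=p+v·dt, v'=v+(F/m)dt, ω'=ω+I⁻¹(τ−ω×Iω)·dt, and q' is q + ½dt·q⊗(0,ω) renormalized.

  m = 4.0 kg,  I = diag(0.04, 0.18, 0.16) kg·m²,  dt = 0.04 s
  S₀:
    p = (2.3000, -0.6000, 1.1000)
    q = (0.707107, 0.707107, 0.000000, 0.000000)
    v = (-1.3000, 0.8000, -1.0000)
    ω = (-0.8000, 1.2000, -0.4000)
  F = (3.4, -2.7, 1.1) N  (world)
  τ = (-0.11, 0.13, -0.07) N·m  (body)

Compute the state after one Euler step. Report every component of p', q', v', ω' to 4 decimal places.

precession coupling ω×(Iω) = (0.0096, -0.0384, -0.1344)
angular accel α = (-2.9900, 0.9356, 0.4025)
ω + α·dt = (-0.9196, 1.2374, -0.3839)
q⊗(0,ω) = (0.5656856, -0.5656856, 1.1313712, 0.5656856)
q' = normalize(q + ½dt·q⊗(0,ω)) = (0.7181, 0.6955, 0.0226, 0.0113)
p + v·dt = (2.2480, -0.5680, 1.0600)
v + (F/m)dt = (-1.2660, 0.7730, -0.9890)

p' = (2.2480, -0.5680, 1.0600)
q' = (0.7181, 0.6955, 0.0226, 0.0113)
v' = (-1.2660, 0.7730, -0.9890)
ω' = (-0.9196, 1.2374, -0.3839)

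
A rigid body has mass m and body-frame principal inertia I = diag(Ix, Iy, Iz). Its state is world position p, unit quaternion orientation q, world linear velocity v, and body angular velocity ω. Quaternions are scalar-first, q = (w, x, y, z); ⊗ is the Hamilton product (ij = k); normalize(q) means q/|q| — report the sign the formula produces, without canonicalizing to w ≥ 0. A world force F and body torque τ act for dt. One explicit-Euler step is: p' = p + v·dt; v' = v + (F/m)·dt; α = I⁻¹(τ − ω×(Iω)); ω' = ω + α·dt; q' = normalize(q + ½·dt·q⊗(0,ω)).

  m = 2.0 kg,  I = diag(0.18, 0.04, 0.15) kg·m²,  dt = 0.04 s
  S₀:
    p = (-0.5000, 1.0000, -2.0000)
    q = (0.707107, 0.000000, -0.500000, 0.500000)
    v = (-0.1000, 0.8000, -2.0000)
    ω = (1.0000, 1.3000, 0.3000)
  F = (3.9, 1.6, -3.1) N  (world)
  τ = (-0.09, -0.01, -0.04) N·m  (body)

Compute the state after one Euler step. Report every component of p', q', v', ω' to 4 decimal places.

p' = (-0.5040, 1.0320, -2.0800)
q' = (0.7167, -0.0019, -0.4714, 0.5140)
v' = (-0.0220, 0.8320, -2.0620)
ω' = (0.9705, 1.2810, 0.3379)

p + v·dt = (-0.5040, 1.0320, -2.0800)
v' = v + a·dt = (-0.0220, 0.8320, -2.0620)
(τ − ω×Iω)/I = (-0.7383, -0.4750, 0.9467)
ω' = ω + α·dt = (0.9705, 1.2810, 0.3379)
Hamilton product q⊗(0,ω) = (0.5000000, -0.0928930, 1.4192391, 0.7121321)
q + ½dt·q⊗(0,ω), renormalized = (0.7167, -0.0019, -0.4714, 0.5140)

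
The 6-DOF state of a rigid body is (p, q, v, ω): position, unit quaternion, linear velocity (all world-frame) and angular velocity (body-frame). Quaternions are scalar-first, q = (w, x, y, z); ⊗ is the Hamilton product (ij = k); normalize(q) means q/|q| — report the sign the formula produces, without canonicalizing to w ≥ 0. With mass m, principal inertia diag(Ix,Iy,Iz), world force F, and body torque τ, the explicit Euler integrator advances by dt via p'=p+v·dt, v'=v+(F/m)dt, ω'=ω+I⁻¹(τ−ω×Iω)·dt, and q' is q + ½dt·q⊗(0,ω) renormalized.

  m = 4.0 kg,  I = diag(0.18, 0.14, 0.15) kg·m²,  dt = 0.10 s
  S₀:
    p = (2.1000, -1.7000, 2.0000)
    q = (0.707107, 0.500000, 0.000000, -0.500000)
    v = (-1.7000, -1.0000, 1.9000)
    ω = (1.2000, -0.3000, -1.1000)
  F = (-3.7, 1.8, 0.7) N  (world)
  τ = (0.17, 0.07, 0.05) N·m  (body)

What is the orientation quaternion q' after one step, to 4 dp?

q' = (0.6474, 0.5331, -0.0131, -0.5445)

Hamilton product q⊗(0,ω) = (-1.1500000, 0.6985284, -0.2621321, -0.9278177)
q + ½dt·q⊗(0,ω), renormalized = (0.6474, 0.5331, -0.0131, -0.5445)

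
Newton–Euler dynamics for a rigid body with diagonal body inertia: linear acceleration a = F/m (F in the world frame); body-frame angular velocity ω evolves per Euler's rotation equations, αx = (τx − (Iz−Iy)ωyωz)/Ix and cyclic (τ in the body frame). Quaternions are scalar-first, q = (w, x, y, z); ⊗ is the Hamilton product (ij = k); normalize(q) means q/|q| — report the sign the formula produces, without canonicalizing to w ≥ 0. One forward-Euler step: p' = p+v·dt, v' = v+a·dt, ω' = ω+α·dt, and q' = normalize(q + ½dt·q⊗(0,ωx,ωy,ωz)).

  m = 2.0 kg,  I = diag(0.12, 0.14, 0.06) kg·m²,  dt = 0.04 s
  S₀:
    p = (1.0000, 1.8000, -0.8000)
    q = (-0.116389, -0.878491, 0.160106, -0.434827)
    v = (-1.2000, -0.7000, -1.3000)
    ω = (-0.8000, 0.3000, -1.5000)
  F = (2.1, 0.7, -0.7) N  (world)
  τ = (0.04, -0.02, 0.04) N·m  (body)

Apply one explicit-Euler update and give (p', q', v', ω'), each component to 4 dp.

p' = (0.9520, 1.7720, -0.8520)
q' = (-0.1444, -0.8783, 0.1399, -0.4338)
v' = (-1.1580, -0.6860, -1.3140)
ω' = (-0.7987, 0.2737, -1.4701)

ω×(Iω) gyroscopic = (0.0360, 0.0720, -0.0048)
(τ − ω×Iω)/I = (0.0333, -0.6571, 0.7467)
ω' = ω + α·dt = (-0.7987, 0.2737, -1.4701)
q⊗(0,ω) = (-1.4030651, -0.0165997, -1.0047916, 0.0391210)
q' = normalize(q + ½dt·q⊗(0,ω)) = (-0.1444, -0.8783, 0.1399, -0.4338)
a = F/m = (1.0500, 0.3500, -0.3500)
p' = p + v·dt = (0.9520, 1.7720, -0.8520)
v + (F/m)dt = (-1.1580, -0.6860, -1.3140)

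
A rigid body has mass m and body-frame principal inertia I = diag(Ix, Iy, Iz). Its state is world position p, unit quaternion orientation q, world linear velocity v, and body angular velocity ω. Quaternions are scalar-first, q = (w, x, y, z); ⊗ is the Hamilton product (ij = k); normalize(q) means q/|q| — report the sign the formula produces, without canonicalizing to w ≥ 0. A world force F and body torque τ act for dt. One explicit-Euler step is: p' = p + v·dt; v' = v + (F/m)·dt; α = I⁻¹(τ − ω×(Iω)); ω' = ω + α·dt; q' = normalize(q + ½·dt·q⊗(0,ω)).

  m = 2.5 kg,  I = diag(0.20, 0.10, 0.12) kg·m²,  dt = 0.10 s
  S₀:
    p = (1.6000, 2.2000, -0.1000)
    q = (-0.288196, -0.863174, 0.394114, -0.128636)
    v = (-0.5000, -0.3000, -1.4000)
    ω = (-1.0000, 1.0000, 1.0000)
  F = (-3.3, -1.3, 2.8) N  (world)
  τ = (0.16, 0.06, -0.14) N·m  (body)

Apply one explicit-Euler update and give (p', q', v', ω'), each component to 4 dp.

angular accel α = (0.7000, 1.4000, -2.0000)
new body rate ω' = (-0.9300, 1.1400, 0.8000)
Hamilton product q⊗(0,ω) = (-1.1286520, 0.8109460, 0.7036140, -0.7572560)
updated quaternion q' = (-0.3433, -0.8196, 0.4277, -0.1659)
linear accel F/m = (-1.3200, -0.5200, 1.1200)
new position p' = (1.5500, 2.1700, -0.2400)
v' = v + a·dt = (-0.6320, -0.3520, -1.2880)

p' = (1.5500, 2.1700, -0.2400)
q' = (-0.3433, -0.8196, 0.4277, -0.1659)
v' = (-0.6320, -0.3520, -1.2880)
ω' = (-0.9300, 1.1400, 0.8000)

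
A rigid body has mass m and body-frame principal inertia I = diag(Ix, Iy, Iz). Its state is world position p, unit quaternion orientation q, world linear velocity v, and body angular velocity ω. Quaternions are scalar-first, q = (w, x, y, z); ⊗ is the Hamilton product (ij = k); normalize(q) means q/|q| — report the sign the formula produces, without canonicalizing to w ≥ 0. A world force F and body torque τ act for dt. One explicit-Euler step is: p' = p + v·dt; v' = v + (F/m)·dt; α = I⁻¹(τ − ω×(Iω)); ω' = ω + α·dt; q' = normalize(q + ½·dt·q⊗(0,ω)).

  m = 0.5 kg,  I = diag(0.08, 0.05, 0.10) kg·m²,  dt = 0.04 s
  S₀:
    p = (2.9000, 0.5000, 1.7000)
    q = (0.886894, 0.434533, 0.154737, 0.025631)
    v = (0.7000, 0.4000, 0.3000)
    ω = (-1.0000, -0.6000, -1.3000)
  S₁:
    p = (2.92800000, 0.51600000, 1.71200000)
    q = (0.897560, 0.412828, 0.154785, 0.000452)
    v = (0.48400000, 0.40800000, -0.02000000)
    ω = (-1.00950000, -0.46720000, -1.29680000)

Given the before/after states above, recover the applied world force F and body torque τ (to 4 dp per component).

v₁ − v₀ = (-0.21600000, 0.00800000, -0.32000000)
applied force F = (-2.7000, 0.1000, -4.0000)
Δω = ω₁−ω₀ = (-0.00950000, 0.13280000, 0.00320000)
precession coupling = (0.0390, -0.0260, -0.0180)
applied torque τ = (0.0200, 0.1400, -0.0100)

F = (-2.7000, 0.1000, -4.0000)
τ = (0.0200, 0.1400, -0.0100)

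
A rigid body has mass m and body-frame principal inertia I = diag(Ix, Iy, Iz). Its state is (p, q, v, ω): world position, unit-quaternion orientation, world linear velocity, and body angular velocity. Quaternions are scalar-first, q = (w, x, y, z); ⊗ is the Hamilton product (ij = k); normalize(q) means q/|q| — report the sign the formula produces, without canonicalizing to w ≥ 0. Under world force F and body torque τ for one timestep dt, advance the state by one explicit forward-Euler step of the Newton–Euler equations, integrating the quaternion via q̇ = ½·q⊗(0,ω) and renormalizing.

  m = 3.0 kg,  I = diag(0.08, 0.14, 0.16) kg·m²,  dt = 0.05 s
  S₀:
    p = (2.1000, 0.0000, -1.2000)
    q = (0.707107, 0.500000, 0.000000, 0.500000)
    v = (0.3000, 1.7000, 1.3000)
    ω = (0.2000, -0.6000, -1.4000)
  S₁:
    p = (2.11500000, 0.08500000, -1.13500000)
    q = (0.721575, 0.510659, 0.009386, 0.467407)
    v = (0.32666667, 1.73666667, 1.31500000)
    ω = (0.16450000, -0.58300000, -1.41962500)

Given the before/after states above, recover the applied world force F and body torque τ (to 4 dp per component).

F = (1.6000, 2.2000, 0.9000)
τ = (-0.0400, 0.0700, -0.0700)

ω₁ − ω₀ = (-0.03550000, 0.01700000, -0.01962500)
ω₀×(Iω₀) = (0.0168, 0.0224, -0.0072)
applied torque τ = (-0.0400, 0.0700, -0.0700)
velocity change Δv = (0.02666667, 0.03666667, 0.01500000)
applied force F = (1.6000, 2.2000, 0.9000)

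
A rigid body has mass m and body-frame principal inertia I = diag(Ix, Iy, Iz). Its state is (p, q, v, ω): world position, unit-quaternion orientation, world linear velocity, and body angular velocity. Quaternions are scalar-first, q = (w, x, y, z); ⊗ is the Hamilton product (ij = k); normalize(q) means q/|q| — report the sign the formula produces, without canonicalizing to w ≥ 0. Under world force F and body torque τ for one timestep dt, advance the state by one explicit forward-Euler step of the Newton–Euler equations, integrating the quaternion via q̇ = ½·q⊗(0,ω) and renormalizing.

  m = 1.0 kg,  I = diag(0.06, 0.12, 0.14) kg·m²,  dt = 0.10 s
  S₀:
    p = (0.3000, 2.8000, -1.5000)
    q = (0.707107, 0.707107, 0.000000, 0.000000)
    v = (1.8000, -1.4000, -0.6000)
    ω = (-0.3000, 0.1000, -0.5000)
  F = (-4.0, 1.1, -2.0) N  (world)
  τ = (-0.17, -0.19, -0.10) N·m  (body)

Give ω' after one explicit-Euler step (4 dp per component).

ω' = (-0.5817, -0.0483, -0.5701)

gyro term ω×Iω = (-0.0010, -0.0120, -0.0018)
α = I⁻¹(τ − ω×Iω) = (-2.8167, -1.4833, -0.7014)
new body rate ω' = (-0.5817, -0.0483, -0.5701)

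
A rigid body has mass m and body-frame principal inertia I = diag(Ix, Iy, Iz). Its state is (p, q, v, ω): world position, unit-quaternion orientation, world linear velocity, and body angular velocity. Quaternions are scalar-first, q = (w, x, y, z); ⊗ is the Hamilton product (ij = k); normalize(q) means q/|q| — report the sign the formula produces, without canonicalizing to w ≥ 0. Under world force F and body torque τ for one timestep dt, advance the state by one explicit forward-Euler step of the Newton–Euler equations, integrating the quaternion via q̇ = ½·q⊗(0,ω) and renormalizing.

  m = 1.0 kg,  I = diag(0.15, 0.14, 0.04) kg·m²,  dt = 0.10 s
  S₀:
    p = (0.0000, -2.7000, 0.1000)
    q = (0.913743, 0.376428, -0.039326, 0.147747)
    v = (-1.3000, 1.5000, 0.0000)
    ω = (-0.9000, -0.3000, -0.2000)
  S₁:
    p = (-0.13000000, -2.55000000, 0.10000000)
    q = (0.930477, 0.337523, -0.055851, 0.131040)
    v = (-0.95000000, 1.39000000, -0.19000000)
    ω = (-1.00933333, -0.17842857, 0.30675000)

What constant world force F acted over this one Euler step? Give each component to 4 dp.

v₁ − v₀ = (0.35000000, -0.11000000, -0.19000000)
applied force F = (3.5000, -1.1000, -1.9000)

F = (3.5000, -1.1000, -1.9000)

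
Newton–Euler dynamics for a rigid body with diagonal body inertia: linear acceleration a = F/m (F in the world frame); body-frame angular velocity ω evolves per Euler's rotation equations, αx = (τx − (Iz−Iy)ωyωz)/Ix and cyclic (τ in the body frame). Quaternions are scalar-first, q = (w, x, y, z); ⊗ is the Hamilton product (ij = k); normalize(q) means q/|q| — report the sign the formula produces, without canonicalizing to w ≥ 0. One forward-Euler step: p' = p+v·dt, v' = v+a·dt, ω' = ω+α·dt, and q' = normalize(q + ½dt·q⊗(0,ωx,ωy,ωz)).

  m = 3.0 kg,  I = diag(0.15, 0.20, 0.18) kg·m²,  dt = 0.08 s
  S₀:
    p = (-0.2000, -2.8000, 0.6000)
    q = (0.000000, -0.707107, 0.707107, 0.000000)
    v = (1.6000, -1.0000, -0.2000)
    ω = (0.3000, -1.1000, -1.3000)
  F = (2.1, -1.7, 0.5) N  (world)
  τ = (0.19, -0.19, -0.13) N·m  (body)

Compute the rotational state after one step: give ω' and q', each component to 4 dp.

precession coupling ω×(Iω) = (-0.0286, 0.0117, -0.0165)
(τ − ω×Iω)/I = (1.4573, -1.0085, -0.6306)
new body rate ω' = (0.4166, -1.1807, -1.3504)
2q̇ = q⊗(0,ω) = (0.9899498, -0.9192391, -0.9192391, 0.5656856)
q' = normalize(q + ½dt·q⊗(0,ω)) = (0.0395, -0.7421, 0.6687, 0.0226)

ω' = (0.4166, -1.1807, -1.3504)
q' = (0.0395, -0.7421, 0.6687, 0.0226)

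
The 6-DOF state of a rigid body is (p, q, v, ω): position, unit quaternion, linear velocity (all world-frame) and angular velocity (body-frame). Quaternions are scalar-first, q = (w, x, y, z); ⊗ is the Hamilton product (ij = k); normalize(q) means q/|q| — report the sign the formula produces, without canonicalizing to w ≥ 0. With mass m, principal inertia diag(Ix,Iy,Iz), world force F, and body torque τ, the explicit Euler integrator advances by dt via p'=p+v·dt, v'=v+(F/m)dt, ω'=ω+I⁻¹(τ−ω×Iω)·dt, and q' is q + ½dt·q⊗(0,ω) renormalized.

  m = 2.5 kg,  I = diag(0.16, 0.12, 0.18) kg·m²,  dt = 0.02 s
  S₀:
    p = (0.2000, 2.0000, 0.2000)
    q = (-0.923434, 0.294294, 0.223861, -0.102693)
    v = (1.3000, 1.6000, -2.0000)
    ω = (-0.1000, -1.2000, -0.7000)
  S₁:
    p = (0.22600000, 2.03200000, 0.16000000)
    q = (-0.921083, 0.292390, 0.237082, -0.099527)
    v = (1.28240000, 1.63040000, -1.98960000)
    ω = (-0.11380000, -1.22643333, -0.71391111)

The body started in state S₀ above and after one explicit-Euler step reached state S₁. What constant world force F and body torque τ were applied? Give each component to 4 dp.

F = (-2.2000, 3.8000, 1.3000)
τ = (-0.0600, -0.1600, -0.1300)

rate change Δω = (-0.01380000, -0.02643333, -0.01391111)
gyro term ω₀×Iω₀ = (0.0504, -0.0014, -0.0048)
I·α + gyro = (-0.0600, -0.1600, -0.1300)
Δv = v₁−v₀ = (-0.01760000, 0.03040000, 0.01040000)
m·(v₁−v₀)/dt = (-2.2000, 3.8000, 1.3000)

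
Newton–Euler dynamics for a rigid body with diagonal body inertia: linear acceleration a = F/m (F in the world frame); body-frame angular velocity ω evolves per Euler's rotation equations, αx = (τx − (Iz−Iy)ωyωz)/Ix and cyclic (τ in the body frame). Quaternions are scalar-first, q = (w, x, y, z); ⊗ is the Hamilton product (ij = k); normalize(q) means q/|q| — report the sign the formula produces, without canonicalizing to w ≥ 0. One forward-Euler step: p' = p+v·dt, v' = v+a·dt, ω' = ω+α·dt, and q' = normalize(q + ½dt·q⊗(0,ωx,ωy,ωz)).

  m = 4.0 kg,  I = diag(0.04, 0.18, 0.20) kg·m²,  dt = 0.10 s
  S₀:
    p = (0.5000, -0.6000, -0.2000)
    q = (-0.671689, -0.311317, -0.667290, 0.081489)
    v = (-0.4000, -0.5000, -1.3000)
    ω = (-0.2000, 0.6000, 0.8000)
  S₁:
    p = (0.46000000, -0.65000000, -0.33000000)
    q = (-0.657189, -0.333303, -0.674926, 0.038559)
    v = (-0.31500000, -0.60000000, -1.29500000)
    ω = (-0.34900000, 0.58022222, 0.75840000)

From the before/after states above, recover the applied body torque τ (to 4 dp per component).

τ = (-0.0500, -0.0100, -0.1000)

rate change Δω = (-0.14900000, -0.01977778, -0.04160000)
applied torque τ = (-0.0500, -0.0100, -0.1000)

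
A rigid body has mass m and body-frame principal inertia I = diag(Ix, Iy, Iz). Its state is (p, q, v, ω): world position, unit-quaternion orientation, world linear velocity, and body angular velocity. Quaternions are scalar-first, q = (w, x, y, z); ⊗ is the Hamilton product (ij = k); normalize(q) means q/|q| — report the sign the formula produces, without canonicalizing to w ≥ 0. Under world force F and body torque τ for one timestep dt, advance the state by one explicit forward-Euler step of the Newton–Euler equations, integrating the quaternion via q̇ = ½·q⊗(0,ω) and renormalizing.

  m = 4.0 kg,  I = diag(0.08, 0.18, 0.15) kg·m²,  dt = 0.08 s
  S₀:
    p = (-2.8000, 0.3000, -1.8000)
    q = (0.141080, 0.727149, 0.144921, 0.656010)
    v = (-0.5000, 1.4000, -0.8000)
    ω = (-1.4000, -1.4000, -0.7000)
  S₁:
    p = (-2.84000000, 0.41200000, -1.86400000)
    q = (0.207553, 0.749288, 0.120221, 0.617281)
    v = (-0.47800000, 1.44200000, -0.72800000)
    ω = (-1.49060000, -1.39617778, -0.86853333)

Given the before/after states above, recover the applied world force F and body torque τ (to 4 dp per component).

v₁ − v₀ = (0.02200000, 0.04200000, 0.07200000)
applied force F = (1.1000, 2.1000, 3.6000)
Δω = ω₁−ω₀ = (-0.09060000, 0.00382222, -0.16853333)
I·α + gyro = (-0.1200, -0.0600, -0.1200)

F = (1.1000, 2.1000, 3.6000)
τ = (-0.1200, -0.0600, -0.1200)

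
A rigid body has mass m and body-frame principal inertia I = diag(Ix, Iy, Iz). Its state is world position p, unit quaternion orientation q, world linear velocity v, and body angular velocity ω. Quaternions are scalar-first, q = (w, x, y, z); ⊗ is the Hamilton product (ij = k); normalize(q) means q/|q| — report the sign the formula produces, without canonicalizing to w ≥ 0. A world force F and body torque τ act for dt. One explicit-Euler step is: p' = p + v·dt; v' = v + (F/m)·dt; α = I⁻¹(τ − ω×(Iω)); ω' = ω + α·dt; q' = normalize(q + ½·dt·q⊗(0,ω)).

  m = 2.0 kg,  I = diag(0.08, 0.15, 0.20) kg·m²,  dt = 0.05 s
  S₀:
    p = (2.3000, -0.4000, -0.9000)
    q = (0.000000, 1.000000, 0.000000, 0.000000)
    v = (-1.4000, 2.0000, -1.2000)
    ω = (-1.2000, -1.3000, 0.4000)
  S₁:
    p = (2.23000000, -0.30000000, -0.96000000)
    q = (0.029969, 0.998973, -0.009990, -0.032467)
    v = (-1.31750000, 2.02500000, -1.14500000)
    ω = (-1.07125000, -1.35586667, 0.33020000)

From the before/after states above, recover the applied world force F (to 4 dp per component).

v₁ − v₀ = (0.08250000, 0.02500000, 0.05500000)
m·(v₁−v₀)/dt = (3.3000, 1.0000, 2.2000)

F = (3.3000, 1.0000, 2.2000)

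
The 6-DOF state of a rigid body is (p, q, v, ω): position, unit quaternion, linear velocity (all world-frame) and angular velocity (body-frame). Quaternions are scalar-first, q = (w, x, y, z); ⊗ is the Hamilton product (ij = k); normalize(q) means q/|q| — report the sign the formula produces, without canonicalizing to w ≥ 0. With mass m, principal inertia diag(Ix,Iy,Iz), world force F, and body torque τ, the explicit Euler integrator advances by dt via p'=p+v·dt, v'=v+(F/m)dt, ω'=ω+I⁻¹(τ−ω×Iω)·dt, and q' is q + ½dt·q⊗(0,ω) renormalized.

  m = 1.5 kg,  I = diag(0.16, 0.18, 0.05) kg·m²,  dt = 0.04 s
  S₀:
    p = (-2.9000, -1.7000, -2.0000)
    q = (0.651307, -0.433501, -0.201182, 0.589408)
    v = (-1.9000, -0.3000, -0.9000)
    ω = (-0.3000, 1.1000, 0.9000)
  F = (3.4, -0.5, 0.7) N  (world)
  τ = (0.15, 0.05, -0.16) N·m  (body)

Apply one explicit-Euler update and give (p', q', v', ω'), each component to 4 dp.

p' = (-2.9760, -1.7120, -2.0360)
q' = (0.6423, -0.4538, -0.1825, 0.5901)
v' = (-1.8093, -0.3133, -0.8813)
ω' = (-0.2303, 1.1177, 0.7773)

gyro term ω×Iω = (-0.1287, -0.0297, -0.0066)
(τ − ω×Iω)/I = (1.7419, 0.4428, -3.0680)
ω + α·dt = (-0.2303, 1.1177, 0.7773)
q⊗(0,ω) = (-0.4392173, -1.0248047, 0.9297662, 0.0489706)
updated quaternion q' = (0.6423, -0.4538, -0.1825, 0.5901)
a = (2.2667, -0.3333, 0.4667)
p' = p + v·dt = (-2.9760, -1.7120, -2.0360)
v' = v + a·dt = (-1.8093, -0.3133, -0.8813)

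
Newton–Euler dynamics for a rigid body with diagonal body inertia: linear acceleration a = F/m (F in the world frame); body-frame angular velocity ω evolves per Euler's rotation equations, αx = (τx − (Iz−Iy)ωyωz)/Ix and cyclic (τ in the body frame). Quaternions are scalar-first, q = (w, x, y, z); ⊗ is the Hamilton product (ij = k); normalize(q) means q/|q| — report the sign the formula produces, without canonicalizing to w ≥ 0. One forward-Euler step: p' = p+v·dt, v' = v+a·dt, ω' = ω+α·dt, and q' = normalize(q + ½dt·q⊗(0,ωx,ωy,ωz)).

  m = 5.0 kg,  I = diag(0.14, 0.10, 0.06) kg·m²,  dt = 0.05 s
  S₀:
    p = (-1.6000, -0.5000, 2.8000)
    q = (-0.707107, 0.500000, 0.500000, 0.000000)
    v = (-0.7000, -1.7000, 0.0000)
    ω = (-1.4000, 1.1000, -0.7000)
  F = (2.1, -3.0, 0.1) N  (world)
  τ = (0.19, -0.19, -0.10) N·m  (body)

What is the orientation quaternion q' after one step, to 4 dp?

q⊗(0,ω) = (0.1500000, 0.6399498, -0.4278177, 1.7449749)
q' = normalize(q + ½dt·q⊗(0,ω)) = (-0.7026, 0.5154, 0.4887, 0.0436)

q' = (-0.7026, 0.5154, 0.4887, 0.0436)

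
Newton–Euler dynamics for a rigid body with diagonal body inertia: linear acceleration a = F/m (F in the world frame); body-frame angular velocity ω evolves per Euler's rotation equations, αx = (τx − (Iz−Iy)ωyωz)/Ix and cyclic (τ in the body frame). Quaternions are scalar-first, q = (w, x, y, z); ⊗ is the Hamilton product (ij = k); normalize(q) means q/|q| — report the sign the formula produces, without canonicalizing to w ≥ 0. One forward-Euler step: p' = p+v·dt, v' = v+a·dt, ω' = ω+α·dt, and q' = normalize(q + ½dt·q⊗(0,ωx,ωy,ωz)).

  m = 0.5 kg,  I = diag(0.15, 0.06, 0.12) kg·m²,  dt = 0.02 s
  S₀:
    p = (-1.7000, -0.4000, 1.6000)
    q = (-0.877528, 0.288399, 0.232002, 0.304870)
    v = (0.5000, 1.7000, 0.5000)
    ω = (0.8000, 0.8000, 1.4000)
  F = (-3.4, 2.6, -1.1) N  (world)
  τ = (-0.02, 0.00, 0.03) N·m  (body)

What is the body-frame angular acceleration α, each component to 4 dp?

α = (-0.5813, -0.5600, 0.7300)

gyro term ω×Iω = (0.0672, 0.0336, -0.0576)
α = I⁻¹(τ − ω×Iω) = (-0.5813, -0.5600, 0.7300)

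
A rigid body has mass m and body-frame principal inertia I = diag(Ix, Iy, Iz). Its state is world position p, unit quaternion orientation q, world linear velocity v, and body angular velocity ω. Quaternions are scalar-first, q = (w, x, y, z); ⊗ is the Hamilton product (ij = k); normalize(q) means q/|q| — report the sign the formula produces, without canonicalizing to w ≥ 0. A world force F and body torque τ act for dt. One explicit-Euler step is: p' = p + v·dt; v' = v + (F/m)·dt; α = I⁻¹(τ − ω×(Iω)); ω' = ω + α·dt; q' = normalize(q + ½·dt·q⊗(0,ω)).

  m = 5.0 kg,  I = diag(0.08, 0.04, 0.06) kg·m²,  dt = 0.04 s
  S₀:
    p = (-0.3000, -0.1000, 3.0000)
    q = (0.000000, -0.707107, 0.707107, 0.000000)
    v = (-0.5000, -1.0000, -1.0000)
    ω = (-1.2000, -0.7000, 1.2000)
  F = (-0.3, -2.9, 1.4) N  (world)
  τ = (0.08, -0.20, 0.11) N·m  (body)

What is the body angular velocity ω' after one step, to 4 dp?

ω' = (-1.1516, -0.8712, 1.2957)

ω×(Iω) gyroscopic = (-0.0168, -0.0288, -0.0336)
(τ − ω×Iω)/I = (1.2100, -4.2800, 2.3933)
ω' = ω + α·dt = (-1.1516, -0.8712, 1.2957)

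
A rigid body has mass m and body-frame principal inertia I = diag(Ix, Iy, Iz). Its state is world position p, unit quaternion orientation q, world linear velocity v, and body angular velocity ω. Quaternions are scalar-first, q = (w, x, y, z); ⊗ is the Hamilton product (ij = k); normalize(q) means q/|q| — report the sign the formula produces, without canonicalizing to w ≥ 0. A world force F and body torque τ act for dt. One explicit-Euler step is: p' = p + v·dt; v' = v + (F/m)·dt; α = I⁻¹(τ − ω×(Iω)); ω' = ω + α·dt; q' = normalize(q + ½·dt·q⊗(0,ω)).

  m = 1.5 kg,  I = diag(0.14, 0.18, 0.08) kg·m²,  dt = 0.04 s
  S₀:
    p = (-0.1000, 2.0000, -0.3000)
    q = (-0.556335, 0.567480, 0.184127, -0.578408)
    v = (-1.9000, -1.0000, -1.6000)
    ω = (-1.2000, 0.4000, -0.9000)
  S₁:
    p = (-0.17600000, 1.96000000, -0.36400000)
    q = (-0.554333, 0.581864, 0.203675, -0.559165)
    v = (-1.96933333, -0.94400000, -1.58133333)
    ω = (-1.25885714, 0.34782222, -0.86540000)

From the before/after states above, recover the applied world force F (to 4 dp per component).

F = (-2.6000, 2.1000, 0.7000)

Δv = v₁−v₀ = (-0.06933333, 0.05600000, 0.01866667)
m·(v₁−v₀)/dt = (-2.6000, 2.1000, 0.7000)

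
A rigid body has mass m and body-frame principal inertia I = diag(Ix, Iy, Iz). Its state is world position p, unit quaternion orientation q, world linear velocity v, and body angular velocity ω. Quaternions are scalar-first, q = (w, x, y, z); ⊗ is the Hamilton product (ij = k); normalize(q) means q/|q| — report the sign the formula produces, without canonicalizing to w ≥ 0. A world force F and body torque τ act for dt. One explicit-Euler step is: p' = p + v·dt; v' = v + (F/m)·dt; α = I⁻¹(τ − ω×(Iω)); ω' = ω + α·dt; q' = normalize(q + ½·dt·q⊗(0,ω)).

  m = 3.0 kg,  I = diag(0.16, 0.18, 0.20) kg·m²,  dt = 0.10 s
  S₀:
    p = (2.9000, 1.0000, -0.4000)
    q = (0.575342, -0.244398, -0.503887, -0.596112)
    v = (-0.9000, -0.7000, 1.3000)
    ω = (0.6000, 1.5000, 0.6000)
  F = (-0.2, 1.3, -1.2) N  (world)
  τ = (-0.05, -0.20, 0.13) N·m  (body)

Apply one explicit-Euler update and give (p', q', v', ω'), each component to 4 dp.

p' = (2.8100, 0.9300, -0.2700)
q' = (0.6360, -0.1968, -0.4695, -0.5799)
v' = (-0.9067, -0.6567, 1.2600)
ω' = (0.5575, 1.3969, 0.6560)

gyro term ω×Iω = (0.0180, -0.0144, 0.0180)
(τ − ω×Iω)/I = (-0.4250, -1.0311, 0.5600)
ω' = ω + α·dt = (0.5575, 1.3969, 0.6560)
Hamilton product q⊗(0,ω) = (1.2601365, 0.9370410, 0.6519846, 0.2809404)
q' = normalize(q + ½dt·q⊗(0,ω)) = (0.6360, -0.1968, -0.4695, -0.5799)
p' = p + v·dt = (2.8100, 0.9300, -0.2700)
new velocity v' = (-0.9067, -0.6567, 1.2600)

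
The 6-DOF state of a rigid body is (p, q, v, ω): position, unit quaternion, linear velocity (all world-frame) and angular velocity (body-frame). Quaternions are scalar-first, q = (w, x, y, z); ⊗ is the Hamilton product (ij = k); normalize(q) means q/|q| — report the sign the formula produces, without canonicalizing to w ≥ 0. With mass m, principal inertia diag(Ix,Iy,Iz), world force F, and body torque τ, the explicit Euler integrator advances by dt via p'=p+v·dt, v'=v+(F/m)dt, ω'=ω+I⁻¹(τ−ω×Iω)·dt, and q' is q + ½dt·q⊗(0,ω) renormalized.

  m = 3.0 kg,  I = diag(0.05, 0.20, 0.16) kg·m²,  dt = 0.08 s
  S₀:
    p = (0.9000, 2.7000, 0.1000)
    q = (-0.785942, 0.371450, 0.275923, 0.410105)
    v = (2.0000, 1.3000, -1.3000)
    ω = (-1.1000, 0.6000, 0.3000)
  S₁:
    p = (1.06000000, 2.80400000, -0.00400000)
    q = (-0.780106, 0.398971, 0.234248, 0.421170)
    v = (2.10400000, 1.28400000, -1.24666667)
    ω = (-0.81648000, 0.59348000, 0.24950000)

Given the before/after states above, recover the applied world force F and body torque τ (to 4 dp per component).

ω₁ − ω₀ = (0.28352000, -0.00652000, -0.05050000)
gyro term ω₀×Iω₀ = (-0.0072, 0.0363, -0.0990)
applied torque τ = (0.1700, 0.0200, -0.2000)
velocity change Δv = (0.10400000, -0.01600000, 0.05333333)
m·(v₁−v₀)/dt = (3.9000, -0.6000, 2.0000)

F = (3.9000, -0.6000, 2.0000)
τ = (0.1700, 0.0200, -0.2000)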